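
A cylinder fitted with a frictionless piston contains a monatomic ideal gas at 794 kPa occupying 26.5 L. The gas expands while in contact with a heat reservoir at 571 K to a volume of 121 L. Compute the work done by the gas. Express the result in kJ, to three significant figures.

W ≈ 32.0 kJ

Isothermal: W = nRT ln(V₂/V₁) = P₁V₁ ln(V₂/V₁).
P₁V₁ = (794 kPa)(26.5 L) = 21041 J.
W = 21041 × ln(121/26.5) = 21041 × 1.519
W_by_gas = 31954 J.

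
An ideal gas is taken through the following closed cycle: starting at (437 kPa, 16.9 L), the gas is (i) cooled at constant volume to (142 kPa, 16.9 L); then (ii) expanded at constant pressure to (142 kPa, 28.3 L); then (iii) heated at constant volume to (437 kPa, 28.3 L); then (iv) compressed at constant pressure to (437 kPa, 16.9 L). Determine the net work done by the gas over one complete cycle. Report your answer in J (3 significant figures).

Constant-volume legs do no work.
W(ii) = (142)(28.3 − 16.9) = 1619 J; W(iv) = (437)(16.9 − 28.3) = -4982 J.
W_net = 1619 − 4982 = -3363 J (the counter-clockwise enclosed area).

W_net ≈ -3360 J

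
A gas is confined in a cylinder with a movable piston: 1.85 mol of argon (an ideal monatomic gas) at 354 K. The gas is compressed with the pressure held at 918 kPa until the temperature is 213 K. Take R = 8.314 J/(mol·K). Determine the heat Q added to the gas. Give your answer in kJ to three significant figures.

Isobaric: W = nRΔT = (1.85)(8.314)(-141) = -2169 J.
ΔU = nCᵥΔT with Cᵥ = 3R/2: ΔU = (1.85)(12.47)(-141) = -3253 J.
Q = ΔU + W = -3253 − 2169 = -5422 J.

Q ≈ -5.42 kJ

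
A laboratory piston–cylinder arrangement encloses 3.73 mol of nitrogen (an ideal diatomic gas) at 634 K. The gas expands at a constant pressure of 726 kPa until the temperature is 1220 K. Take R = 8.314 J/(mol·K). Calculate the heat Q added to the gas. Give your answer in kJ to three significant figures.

Q ≈ 63.6 kJ

Isobaric: W = nRΔT = (3.73)(8.314)(586) = 18173 J.
ΔU = nCᵥΔT with Cᵥ = 5R/2: ΔU = (3.73)(20.79)(586) = 45431 J.
Q = ΔU + W = 45431 + 18173 = 63604 J.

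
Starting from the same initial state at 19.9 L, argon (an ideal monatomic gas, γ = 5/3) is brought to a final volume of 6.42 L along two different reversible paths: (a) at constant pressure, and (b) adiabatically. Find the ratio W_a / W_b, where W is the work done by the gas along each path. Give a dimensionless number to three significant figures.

W_a / W_b ≈ 0.401

Path (a) isobaric: W = P₁(V₂ − V₁) → W_a/(P₁V₁) = -0.6774.
Path (b) adiabatic: W = P₁V₁(1 − (V₁/V₂)^(γ−1))/(γ−1) → W_b/(P₁V₁) = -1.689.
W_a / W_b = -0.6774 / -1.689 = 0.4011.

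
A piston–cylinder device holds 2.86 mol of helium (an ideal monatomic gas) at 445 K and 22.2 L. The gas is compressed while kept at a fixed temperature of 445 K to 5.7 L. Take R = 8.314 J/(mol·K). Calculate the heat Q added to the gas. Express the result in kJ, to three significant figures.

Q ≈ -14.4 kJ

Isothermal ⇒ ΔU = 0, so Q = W = nRT ln(V₂/V₁).
Q = (2.86)(8.314)(445) ln(5.7/22.2) = 10581 × -1.36 = -14387 J.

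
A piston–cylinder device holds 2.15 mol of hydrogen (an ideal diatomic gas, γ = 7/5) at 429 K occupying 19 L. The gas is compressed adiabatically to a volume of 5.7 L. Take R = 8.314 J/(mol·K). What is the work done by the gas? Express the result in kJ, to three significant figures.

W ≈ -11.9 kJ

Adiabatic: TV^(γ−1) = const with γ = 7/5.
T₂ = T₁ (V₁/V₂)^(γ−1) = 429 × (19/5.7)^0.4 = 429 × 1.619 = 694.4 K.
W_by = nCᵥ(T₁ − T₂) = (2.15)(20.79)(429 − 694.4) = -11860 J.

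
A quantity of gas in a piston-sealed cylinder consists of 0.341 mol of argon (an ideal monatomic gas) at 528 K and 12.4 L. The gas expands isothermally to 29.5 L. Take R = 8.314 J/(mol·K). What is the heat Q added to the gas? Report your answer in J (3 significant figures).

Isothermal ⇒ ΔU = 0, so Q = W = nRT ln(V₂/V₁).
Q = (0.341)(8.314)(528) ln(29.5/12.4) = 1497 × 0.8667 = 1297 J.

Q ≈ 1300 J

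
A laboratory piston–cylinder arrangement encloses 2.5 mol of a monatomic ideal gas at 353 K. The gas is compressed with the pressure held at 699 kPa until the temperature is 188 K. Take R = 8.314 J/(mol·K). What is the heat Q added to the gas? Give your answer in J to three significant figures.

Q ≈ -8570 J

Isobaric: W = nRΔT = (2.5)(8.314)(-165) = -3430 J.
ΔU = nCᵥΔT with Cᵥ = 3R/2: ΔU = (2.5)(12.47)(-165) = -5144 J.
Q = ΔU + W = -5144 − 3430 = -8574 J.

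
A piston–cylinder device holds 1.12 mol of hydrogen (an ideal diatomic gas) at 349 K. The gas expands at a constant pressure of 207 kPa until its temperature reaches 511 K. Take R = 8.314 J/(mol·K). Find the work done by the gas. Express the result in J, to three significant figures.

W ≈ 1510 J

Isobaric: W = P ΔV = nR ΔT.
W = (1.12)(8.314)(511 − 349) = 1508 J.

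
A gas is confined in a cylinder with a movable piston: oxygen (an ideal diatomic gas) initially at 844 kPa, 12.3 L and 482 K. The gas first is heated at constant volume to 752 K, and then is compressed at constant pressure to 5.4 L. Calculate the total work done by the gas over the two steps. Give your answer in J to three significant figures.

W_total ≈ -9090 J

Step 1 (isochoric): W = 0 (constant volume).
After step 1: P = 1317 kPa (V unchanged).
Step 2 (isobaric): W = PΔV = (1317 kPa)(5.4 − 12.3 L) = -9086 J.
W_total = 0 − 9086 = -9086 J.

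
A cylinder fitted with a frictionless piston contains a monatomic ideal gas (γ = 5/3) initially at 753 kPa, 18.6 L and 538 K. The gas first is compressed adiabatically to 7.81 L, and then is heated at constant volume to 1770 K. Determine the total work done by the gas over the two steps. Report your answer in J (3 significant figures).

Step 1 (adiabatic): W = (P₁V₁ − P₂V₂)/(γ−1) = (14006 − 24978)/0.667 = -16458 J.
Step 2 (isochoric): W = 0 (constant volume).
W_total = -16458 + 0 = -16458 J.

W_total ≈ -16500 J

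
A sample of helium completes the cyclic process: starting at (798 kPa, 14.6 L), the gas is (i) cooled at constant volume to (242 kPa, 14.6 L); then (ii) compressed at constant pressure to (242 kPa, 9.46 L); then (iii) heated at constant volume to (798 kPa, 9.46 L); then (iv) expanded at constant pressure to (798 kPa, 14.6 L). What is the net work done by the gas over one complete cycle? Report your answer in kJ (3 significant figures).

W_net ≈ 2.86 kJ

Constant-volume legs do no work.
W(ii) = (242)(9.46 − 14.6) = -1244 J; W(iv) = (798)(14.6 − 9.46) = 4102 J.
W_net = -1244 + 4102 = 2858 J (the clockwise enclosed area).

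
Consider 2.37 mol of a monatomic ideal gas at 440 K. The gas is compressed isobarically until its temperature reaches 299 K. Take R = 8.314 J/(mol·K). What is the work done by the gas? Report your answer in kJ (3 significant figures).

Isobaric: W = P ΔV = nR ΔT.
W = (2.37)(8.314)(299 − 440) = -2778 J.

W ≈ -2.78 kJ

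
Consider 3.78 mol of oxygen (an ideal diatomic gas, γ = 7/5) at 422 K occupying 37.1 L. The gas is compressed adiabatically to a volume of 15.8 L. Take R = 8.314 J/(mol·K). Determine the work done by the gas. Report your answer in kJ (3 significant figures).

Adiabatic: TV^(γ−1) = const with γ = 7/5.
T₂ = T₁ (V₁/V₂)^(γ−1) = 422 × (37.1/15.8)^0.4 = 422 × 1.407 = 593.7 K.
W_by = nCᵥ(T₁ − T₂) = (3.78)(20.79)(422 − 593.7) = -13493 J.

W ≈ -13.5 kJ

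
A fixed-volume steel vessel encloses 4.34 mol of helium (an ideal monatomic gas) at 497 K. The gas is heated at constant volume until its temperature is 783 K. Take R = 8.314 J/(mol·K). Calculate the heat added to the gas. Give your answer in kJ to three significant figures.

Constant volume ⇒ W = 0, so Q = ΔU = nCᵥΔT with Cᵥ = 3R/2 = 12.47 J/(mol·K).
ΔU = (4.34)(12.47)(783 − 497) = 15480 J.

Q ≈ 15.5 kJ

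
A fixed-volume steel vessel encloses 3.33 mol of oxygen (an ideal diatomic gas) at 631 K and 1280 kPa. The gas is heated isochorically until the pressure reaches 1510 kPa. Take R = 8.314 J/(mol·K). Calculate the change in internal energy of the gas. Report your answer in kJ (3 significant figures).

Constant volume ⇒ W = 0, so Q = ΔU = nCᵥΔT with Cᵥ = 5R/2 = 20.79 J/(mol·K).
At constant V, T₂/T₁ = P₂/P₁ ⇒ ΔT = T₁(P₂/P₁ − 1) = 631·(1510/1280 − 1) = 113.4 K.
ΔU = (3.33)(20.79)(113.4) = 7848 J.

ΔU ≈ 7.85 kJ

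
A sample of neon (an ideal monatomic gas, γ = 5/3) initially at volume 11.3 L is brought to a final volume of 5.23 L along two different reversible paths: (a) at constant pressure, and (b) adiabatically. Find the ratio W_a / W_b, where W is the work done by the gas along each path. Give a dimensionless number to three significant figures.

W_a / W_b ≈ 0.533

Path (a) isobaric: W = P₁(V₂ − V₁) → W_a/(P₁V₁) = -0.5372.
Path (b) adiabatic: W = P₁V₁(1 − (V₁/V₂)^(γ−1))/(γ−1) → W_b/(P₁V₁) = -1.007.
W_a / W_b = -0.5372 / -1.007 = 0.5335.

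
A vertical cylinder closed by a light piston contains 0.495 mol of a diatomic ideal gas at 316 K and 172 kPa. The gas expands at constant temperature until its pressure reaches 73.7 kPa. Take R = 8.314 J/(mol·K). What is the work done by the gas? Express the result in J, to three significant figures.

W ≈ 1100 J

Isothermal process: W = nRT ln(V₂/V₁) = nRT ln(P₁/P₂).
W = (0.495)(8.314)(316) × ln(172/73.7)
  = 1300 × ln(2.334) = 1300 × 0.8475
W_by_gas = 1102 J.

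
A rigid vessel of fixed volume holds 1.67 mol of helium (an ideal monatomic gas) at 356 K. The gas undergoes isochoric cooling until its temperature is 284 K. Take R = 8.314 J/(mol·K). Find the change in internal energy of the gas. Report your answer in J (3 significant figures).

ΔU ≈ -1500 J

Constant volume ⇒ W = 0, so Q = ΔU = nCᵥΔT with Cᵥ = 3R/2 = 12.47 J/(mol·K).
ΔU = (1.67)(12.47)(284 − 356) = -1500 J.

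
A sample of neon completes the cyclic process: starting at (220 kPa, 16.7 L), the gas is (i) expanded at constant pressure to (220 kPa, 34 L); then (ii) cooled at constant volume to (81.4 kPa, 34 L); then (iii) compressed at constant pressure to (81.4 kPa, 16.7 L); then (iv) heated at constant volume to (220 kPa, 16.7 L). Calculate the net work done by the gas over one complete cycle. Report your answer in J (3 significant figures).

W_net ≈ 2400 J

Constant-volume legs do no work.
W(i) = (220)(34 − 16.7) = 3806 J; W(iii) = (81.4)(16.7 − 34) = -1408 J.
W_net = 3806 − 1408 = 2398 J (the clockwise enclosed area).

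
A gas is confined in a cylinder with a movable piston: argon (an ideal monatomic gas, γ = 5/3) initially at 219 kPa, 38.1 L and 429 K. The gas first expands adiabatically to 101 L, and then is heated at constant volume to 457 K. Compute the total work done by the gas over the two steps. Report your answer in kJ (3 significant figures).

Step 1 (adiabatic): W = (P₁V₁ − P₂V₂)/(γ−1) = (8344 − 4356)/0.667 = 5982 J.
Step 2 (isochoric): W = 0 (constant volume).
W_total = 5982 + 0 = 5982 J.

W_total ≈ 5.98 kJ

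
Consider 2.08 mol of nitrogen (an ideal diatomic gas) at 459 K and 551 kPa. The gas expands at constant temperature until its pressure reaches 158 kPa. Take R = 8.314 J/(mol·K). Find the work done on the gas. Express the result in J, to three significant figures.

Isothermal process: W = nRT ln(V₂/V₁) = nRT ln(P₁/P₂).
W = (2.08)(8.314)(459) × ln(551/158)
  = 7938 × ln(3.487) = 7938 × 1.249
W_by_gas = 9915 J; work on gas = −W_by = -9915 J.

W ≈ -9920 J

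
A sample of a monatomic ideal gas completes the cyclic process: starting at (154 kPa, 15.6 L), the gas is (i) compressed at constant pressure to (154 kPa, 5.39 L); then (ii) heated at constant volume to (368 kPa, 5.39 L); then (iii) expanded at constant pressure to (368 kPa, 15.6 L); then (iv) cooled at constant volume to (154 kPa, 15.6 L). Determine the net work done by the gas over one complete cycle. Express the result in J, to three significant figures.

W_net ≈ 2180 J

Constant-volume legs do no work.
W(i) = (154)(5.39 − 15.6) = -1572 J; W(iii) = (368)(15.6 − 5.39) = 3757 J.
W_net = -1572 + 3757 = 2185 J (the clockwise enclosed area).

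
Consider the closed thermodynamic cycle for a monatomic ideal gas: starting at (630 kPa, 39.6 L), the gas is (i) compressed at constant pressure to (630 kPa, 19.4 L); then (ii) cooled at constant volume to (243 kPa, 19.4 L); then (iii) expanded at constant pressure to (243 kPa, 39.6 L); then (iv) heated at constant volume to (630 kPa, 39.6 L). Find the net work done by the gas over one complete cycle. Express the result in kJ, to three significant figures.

Constant-volume legs do no work.
W(i) = (630)(19.4 − 39.6) = -12726 J; W(iii) = (243)(39.6 − 19.4) = 4909 J.
W_net = -12726 + 4909 = -7817 J (the counter-clockwise enclosed area).

W_net ≈ -7.82 kJ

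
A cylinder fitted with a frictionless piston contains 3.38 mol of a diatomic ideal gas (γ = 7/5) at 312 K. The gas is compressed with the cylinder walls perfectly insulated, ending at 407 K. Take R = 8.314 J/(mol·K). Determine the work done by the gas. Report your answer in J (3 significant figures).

Adiabatic ⇒ Q = 0, so W_by = −ΔU = nCᵥ(T₁ − T₂).
Cᵥ = 5R/2 = 20.79 J/(mol·K).
W = (3.38)(20.79)(312 − 407) = -6674 J.

W ≈ -6670 J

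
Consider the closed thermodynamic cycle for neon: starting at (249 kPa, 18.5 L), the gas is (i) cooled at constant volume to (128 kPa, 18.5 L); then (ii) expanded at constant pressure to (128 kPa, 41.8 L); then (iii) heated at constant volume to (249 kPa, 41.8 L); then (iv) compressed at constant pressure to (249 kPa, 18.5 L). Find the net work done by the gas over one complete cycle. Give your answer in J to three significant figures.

Constant-volume legs do no work.
W(ii) = (128)(41.8 − 18.5) = 2982 J; W(iv) = (249)(18.5 − 41.8) = -5802 J.
W_net = 2982 − 5802 = -2819 J (the counter-clockwise enclosed area).

W_net ≈ -2820 J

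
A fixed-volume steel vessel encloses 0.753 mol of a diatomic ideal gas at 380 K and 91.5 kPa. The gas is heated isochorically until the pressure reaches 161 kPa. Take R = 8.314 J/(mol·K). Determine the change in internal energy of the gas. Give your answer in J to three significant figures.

Constant volume ⇒ W = 0, so Q = ΔU = nCᵥΔT with Cᵥ = 5R/2 = 20.79 J/(mol·K).
At constant V, T₂/T₁ = P₂/P₁ ⇒ ΔT = T₁(P₂/P₁ − 1) = 380·(161/91.5 − 1) = 288.6 K.
ΔU = (0.753)(20.79)(288.6) = 4517 J.

ΔU ≈ 4520 J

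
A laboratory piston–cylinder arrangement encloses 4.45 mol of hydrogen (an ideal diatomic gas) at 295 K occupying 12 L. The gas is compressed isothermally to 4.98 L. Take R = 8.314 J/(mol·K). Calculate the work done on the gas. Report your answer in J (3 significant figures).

Isothermal: W = nRT ln(V₂/V₁).
W = (4.45)(8.314)(295) × ln(4.98/12)
  = 10914 × -0.8795
W_by_gas = -9599 J; work on gas = −W_by = 9599 J.

W ≈ 9600 J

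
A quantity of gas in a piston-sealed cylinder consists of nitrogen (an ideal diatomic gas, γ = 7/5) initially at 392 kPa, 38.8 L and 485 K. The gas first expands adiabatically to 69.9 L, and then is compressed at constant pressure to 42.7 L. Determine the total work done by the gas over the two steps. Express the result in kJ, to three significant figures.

W_total ≈ 3.30 kJ

Step 1 (adiabatic): W = (P₁V₁ − P₂V₂)/(γ−1) = (15210 − 12019)/0.4 = 7977 J.
After step 1: P = 171.9 kPa, V = 69.9 L, T = 383.3 K.
Step 2 (isobaric): W = PΔV = (171.9 kPa)(42.7 − 69.9 L) = -4677 J.
W_total = 7977 − 4677 = 3300 J.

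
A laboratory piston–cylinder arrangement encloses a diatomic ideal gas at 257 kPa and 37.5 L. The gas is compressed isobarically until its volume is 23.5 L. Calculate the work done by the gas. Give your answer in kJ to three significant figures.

Isobaric: W = P ΔV.
W = (257 kPa)(23.5 − 37.5 L) = (257)(-14) = -3598 J.

W ≈ -3.60 kJ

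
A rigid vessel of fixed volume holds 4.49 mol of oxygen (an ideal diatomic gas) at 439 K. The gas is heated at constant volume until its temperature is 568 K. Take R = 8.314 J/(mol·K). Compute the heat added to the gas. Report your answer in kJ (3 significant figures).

Q ≈ 12.0 kJ

Constant volume ⇒ W = 0, so Q = ΔU = nCᵥΔT with Cᵥ = 5R/2 = 20.79 J/(mol·K).
ΔU = (4.49)(20.79)(568 − 439) = 12039 J.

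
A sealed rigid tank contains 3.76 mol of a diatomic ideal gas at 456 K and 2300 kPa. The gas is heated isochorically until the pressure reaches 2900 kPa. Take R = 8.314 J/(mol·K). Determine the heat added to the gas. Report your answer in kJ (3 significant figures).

Constant volume ⇒ W = 0, so Q = ΔU = nCᵥΔT with Cᵥ = 5R/2 = 20.79 J/(mol·K).
At constant V, T₂/T₁ = P₂/P₁ ⇒ ΔT = T₁(P₂/P₁ − 1) = 456·(2900/2300 − 1) = 119 K.
ΔU = (3.76)(20.79)(119) = 9297 J.

Q ≈ 9.30 kJ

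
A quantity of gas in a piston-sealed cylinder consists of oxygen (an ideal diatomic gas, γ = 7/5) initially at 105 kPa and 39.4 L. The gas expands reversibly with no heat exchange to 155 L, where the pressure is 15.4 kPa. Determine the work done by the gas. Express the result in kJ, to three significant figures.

Adiabatic: W = (P₁V₁ − P₂V₂)/(γ − 1) with γ = 7/5.
P₁V₁ = 4137 J, P₂V₂ = 2387 J.
W = (4137 − 2387) / 0.4 = 4375 J.

W ≈ 4.38 kJ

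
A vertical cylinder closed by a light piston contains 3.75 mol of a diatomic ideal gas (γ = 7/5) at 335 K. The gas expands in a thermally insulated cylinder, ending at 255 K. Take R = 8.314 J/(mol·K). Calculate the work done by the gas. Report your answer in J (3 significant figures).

W ≈ 6240 J

Adiabatic ⇒ Q = 0, so W_by = −ΔU = nCᵥ(T₁ − T₂).
Cᵥ = 5R/2 = 20.79 J/(mol·K).
W = (3.75)(20.79)(335 − 255) = 6236 J.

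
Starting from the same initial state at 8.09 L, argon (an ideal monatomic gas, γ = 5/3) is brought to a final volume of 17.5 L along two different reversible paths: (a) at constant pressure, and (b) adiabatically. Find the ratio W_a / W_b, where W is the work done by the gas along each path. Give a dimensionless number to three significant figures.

W_a / W_b ≈ 1.93

Path (a) isobaric: W = P₁(V₂ − V₁) → W_a/(P₁V₁) = 1.163.
Path (b) adiabatic: W = P₁V₁(1 − (V₁/V₂)^(γ−1))/(γ−1) → W_b/(P₁V₁) = 0.6032.
W_a / W_b = 1.163 / 0.6032 = 1.928.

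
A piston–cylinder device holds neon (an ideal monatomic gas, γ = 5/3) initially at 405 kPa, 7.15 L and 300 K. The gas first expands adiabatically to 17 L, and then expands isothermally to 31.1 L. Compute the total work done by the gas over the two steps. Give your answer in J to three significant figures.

Step 1 (adiabatic): W = (P₁V₁ − P₂V₂)/(γ−1) = (2896 − 1626)/0.667 = 1905 J.
After step 1: P = 95.62 kPa, V = 17 L, T = 168.4 K.
Step 2 (isothermal): W = P₁V₁ ln(V₂/V₁) = (1626) ln(31.1/17) = 981.8 J.
W_total = 1905 + 981.8 = 2887 J.

W_total ≈ 2890 J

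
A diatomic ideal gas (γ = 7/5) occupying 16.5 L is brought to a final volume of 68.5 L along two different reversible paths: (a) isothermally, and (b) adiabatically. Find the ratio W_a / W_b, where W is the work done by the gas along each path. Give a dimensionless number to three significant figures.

Path (a) isothermal: W = P₁V₁ ln(V₂/V₁) → W_a/(P₁V₁) = 1.423.
Path (b) adiabatic: W = P₁V₁(1 − (V₁/V₂)^(γ−1))/(γ−1) → W_b/(P₁V₁) = 1.085.
W_a / W_b = 1.423 / 1.085 = 1.312.

W_a / W_b ≈ 1.31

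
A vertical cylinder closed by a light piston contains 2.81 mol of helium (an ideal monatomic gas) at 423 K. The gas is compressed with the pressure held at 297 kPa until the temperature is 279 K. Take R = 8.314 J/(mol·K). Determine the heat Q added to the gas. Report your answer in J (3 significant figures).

Q ≈ -8410 J

Isobaric: W = nRΔT = (2.81)(8.314)(-144) = -3364 J.
ΔU = nCᵥΔT with Cᵥ = 3R/2: ΔU = (2.81)(12.47)(-144) = -5046 J.
Q = ΔU + W = -5046 − 3364 = -8410 J.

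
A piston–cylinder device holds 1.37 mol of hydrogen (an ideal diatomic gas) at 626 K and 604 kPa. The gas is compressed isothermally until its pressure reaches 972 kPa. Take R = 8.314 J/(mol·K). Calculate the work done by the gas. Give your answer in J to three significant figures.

Isothermal process: W = nRT ln(V₂/V₁) = nRT ln(P₁/P₂).
W = (1.37)(8.314)(626) × ln(604/972)
  = 7130 × ln(0.6214) = 7130 × -0.4758
W_by_gas = -3392 J.

W ≈ -3390 J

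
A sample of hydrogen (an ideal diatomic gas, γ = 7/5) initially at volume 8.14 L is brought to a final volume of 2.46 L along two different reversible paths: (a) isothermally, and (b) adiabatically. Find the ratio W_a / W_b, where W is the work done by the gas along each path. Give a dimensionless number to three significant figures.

W_a / W_b ≈ 0.780

Path (a) isothermal: W = P₁V₁ ln(V₂/V₁) → W_a/(P₁V₁) = -1.197.
Path (b) adiabatic: W = P₁V₁(1 − (V₁/V₂)^(γ−1))/(γ−1) → W_b/(P₁V₁) = -1.535.
W_a / W_b = -1.197 / -1.535 = 0.7797.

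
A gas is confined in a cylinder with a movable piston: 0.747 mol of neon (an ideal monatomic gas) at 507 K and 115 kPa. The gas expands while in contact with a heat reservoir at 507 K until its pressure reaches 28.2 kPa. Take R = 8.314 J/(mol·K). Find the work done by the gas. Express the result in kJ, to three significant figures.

Isothermal process: W = nRT ln(V₂/V₁) = nRT ln(P₁/P₂).
W = (0.747)(8.314)(507) × ln(115/28.2)
  = 3149 × ln(4.078) = 3149 × 1.406
W_by_gas = 4426 J.

W ≈ 4.43 kJ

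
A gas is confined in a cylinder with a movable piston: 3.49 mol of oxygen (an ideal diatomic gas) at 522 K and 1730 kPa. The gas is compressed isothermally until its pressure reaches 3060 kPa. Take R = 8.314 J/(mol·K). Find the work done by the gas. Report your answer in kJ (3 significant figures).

Isothermal process: W = nRT ln(V₂/V₁) = nRT ln(P₁/P₂).
W = (3.49)(8.314)(522) × ln(1730/3060)
  = 15146 × ln(0.5654) = 15146 × -0.5703
W_by_gas = -8638 J.

W ≈ -8.64 kJ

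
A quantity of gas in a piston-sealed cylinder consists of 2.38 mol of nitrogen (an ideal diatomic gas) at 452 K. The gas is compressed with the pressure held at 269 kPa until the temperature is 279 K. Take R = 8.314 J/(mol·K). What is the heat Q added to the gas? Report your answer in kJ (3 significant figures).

Isobaric: W = nRΔT = (2.38)(8.314)(-173) = -3423 J.
ΔU = nCᵥΔT with Cᵥ = 5R/2: ΔU = (2.38)(20.79)(-173) = -8558 J.
Q = ΔU + W = -8558 − 3423 = -11981 J.

Q ≈ -12.0 kJ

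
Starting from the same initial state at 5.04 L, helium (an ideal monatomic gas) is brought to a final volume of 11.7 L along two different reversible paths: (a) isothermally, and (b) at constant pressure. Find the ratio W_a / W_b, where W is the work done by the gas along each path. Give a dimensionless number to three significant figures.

Path (a) isothermal: W = P₁V₁ ln(V₂/V₁) → W_a/(P₁V₁) = 0.8422.
Path (b) isobaric: W = P₁(V₂ − V₁) → W_b/(P₁V₁) = 1.321.
W_a / W_b = 0.8422 / 1.321 = 0.6373.

W_a / W_b ≈ 0.637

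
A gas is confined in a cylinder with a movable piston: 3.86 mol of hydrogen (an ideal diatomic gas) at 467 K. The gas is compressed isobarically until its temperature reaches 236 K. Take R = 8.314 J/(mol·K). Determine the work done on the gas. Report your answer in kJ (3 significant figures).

W ≈ 7.41 kJ

Isobaric: W = P ΔV = nR ΔT.
W = (3.86)(8.314)(236 − 467) = -7413 J.
Work on gas = −W_by = 7413 J.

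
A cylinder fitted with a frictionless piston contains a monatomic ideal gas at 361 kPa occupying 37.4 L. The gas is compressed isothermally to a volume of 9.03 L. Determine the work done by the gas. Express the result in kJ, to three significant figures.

W ≈ -19.2 kJ

Isothermal: W = nRT ln(V₂/V₁) = P₁V₁ ln(V₂/V₁).
P₁V₁ = (361 kPa)(37.4 L) = 13501 J.
W = 13501 × ln(9.03/37.4) = 13501 × -1.421
W_by_gas = -19187 J.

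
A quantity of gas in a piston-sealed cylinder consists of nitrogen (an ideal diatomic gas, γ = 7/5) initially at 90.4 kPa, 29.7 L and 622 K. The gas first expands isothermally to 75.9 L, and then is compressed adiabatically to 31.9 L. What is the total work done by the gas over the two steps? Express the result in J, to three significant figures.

W_total ≈ -263 J

Step 1 (isothermal): W = P₁V₁ ln(V₂/V₁) = (2685) ln(75.9/29.7) = 2519 J.
After step 1: P = 35.37 kPa, V = 75.9 L, T = 622 K.
Step 2 (adiabatic): W = (P₁V₁ − P₂V₂)/(γ−1) = (2685 − 3798)/0.4 = -2782 J.
W_total = 2519 − 2782 = -262.6 J.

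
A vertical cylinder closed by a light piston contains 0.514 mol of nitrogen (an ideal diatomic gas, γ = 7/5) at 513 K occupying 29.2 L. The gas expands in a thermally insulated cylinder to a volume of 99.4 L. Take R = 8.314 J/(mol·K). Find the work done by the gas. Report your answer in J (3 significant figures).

W ≈ 2120 J

Adiabatic: TV^(γ−1) = const with γ = 7/5.
T₂ = T₁ (V₁/V₂)^(γ−1) = 513 × (29.2/99.4)^0.4 = 513 × 0.6126 = 314.3 K.
W_by = nCᵥ(T₁ − T₂) = (0.514)(20.79)(513 − 314.3) = 2123 J.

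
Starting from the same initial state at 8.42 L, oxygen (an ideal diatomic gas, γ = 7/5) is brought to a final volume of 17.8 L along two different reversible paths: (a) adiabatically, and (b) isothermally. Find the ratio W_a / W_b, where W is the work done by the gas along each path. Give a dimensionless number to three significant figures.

Path (a) adiabatic: W = P₁V₁(1 − (V₁/V₂)^(γ−1))/(γ−1) → W_a/(P₁V₁) = 0.6469.
Path (b) isothermal: W = P₁V₁ ln(V₂/V₁) → W_b/(P₁V₁) = 0.7486.
W_a / W_b = 0.6469 / 0.7486 = 0.8642.

W_a / W_b ≈ 0.864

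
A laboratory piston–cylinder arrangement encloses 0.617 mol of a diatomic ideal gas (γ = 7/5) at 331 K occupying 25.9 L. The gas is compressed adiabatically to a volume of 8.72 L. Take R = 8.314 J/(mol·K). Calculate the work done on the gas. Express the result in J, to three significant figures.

W ≈ 2320 J

Adiabatic: TV^(γ−1) = const with γ = 7/5.
T₂ = T₁ (V₁/V₂)^(γ−1) = 331 × (25.9/8.72)^0.4 = 331 × 1.546 = 511.6 K.
W_by = nCᵥ(T₁ − T₂) = (0.617)(20.79)(331 − 511.6) = -2316 J.
Work on gas = −W_by = 2316 J.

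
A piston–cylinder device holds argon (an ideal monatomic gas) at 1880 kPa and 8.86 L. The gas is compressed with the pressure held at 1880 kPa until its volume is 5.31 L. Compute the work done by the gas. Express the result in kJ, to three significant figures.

Isobaric: W = P ΔV.
W = (1880 kPa)(5.31 − 8.86 L) = (1880)(-3.55) = -6674 J.

W ≈ -6.67 kJ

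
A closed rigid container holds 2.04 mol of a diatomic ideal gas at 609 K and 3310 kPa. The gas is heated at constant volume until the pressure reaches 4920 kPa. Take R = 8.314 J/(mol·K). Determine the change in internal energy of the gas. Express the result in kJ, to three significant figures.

ΔU ≈ 12.6 kJ

Constant volume ⇒ W = 0, so Q = ΔU = nCᵥΔT with Cᵥ = 5R/2 = 20.79 J/(mol·K).
At constant V, T₂/T₁ = P₂/P₁ ⇒ ΔT = T₁(P₂/P₁ − 1) = 609·(4920/3310 − 1) = 296.2 K.
ΔU = (2.04)(20.79)(296.2) = 12560 J.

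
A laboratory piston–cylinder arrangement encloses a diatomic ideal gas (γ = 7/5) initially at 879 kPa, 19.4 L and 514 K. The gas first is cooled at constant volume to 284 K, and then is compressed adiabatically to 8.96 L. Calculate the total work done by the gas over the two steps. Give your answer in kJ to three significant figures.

W_total ≈ -8.53 kJ

Step 1 (isochoric): W = 0 (constant volume).
After step 1: P = 485.7 kPa (V unchanged).
Step 2 (adiabatic): W = (P₁V₁ − P₂V₂)/(γ−1) = (9422 − 12833)/0.4 = -8528 J.
W_total = 0 − 8528 = -8528 J.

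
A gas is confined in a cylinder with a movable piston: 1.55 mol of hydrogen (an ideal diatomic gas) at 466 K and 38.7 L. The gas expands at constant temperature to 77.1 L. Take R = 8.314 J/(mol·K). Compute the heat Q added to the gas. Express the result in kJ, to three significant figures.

Q ≈ 4.14 kJ

Isothermal ⇒ ΔU = 0, so Q = W = nRT ln(V₂/V₁).
Q = (1.55)(8.314)(466) ln(77.1/38.7) = 6005 × 0.6893 = 4139 J.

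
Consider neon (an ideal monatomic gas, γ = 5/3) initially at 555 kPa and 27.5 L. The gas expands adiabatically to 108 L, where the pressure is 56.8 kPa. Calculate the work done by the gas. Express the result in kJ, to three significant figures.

Adiabatic: W = (P₁V₁ − P₂V₂)/(γ − 1) with γ = 5/3.
P₁V₁ = 15262 J, P₂V₂ = 6134 J.
W = (15262 − 6134) / 0.6667 = 13692 J.

W ≈ 13.7 kJ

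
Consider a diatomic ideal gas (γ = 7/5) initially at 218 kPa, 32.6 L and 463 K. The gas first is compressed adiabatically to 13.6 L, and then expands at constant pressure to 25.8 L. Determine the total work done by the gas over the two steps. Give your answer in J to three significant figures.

Step 1 (adiabatic): W = (P₁V₁ − P₂V₂)/(γ−1) = (7107 − 10082)/0.4 = -7438 J.
After step 1: P = 741.3 kPa, V = 13.6 L, T = 656.8 K.
Step 2 (isobaric): W = PΔV = (741.3 kPa)(25.8 − 13.6 L) = 9044 J.
W_total = -7438 + 9044 = 1606 J.

W_total ≈ 1610 J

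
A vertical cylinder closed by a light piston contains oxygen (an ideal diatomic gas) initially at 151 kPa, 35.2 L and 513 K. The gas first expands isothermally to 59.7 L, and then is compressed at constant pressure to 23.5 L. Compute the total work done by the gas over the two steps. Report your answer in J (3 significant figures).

W_total ≈ -415 J

Step 1 (isothermal): W = P₁V₁ ln(V₂/V₁) = (5315) ln(59.7/35.2) = 2808 J.
After step 1: P = 89.03 kPa, V = 59.7 L, T = 513 K.
Step 2 (isobaric): W = PΔV = (89.03 kPa)(23.5 − 59.7 L) = -3223 J.
W_total = 2808 − 3223 = -415 J.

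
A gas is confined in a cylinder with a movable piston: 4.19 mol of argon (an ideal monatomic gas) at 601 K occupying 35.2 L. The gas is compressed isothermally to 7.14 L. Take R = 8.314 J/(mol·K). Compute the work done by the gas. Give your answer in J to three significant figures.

W ≈ -33400 J

Isothermal: W = nRT ln(V₂/V₁).
W = (4.19)(8.314)(601) × ln(7.14/35.2)
  = 20936 × -1.595
W_by_gas = -33400 J.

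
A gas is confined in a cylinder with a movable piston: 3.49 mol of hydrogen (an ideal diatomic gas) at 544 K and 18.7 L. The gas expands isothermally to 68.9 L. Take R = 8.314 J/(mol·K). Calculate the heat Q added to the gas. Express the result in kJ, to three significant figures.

Isothermal ⇒ ΔU = 0, so Q = W = nRT ln(V₂/V₁).
Q = (3.49)(8.314)(544) ln(68.9/18.7) = 15785 × 1.304 = 20585 J.

Q ≈ 20.6 kJ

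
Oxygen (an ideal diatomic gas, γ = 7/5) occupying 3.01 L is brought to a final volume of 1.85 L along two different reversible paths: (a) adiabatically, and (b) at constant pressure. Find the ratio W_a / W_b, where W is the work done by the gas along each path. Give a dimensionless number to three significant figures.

Path (a) adiabatic: W = P₁V₁(1 − (V₁/V₂)^(γ−1))/(γ−1) → W_a/(P₁V₁) = -0.5374.
Path (b) isobaric: W = P₁(V₂ − V₁) → W_b/(P₁V₁) = -0.3854.
W_a / W_b = -0.5374 / -0.3854 = 1.394.

W_a / W_b ≈ 1.39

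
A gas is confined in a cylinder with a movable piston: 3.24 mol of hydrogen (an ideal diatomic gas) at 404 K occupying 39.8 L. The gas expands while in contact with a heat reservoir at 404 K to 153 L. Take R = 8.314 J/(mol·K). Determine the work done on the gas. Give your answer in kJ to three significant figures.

W ≈ -14.7 kJ

Isothermal: W = nRT ln(V₂/V₁).
W = (3.24)(8.314)(404) × ln(153/39.8)
  = 10883 × 1.347
W_by_gas = 14654 J; work on gas = −W_by = -14654 J.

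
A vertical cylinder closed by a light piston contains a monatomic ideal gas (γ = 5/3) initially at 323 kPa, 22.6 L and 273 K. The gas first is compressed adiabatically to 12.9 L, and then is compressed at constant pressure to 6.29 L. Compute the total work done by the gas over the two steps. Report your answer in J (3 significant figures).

W_total ≈ -10400 J

Step 1 (adiabatic): W = (P₁V₁ − P₂V₂)/(γ−1) = (7300 − 10609)/0.667 = -4963 J.
After step 1: P = 822.4 kPa, V = 12.9 L, T = 396.7 K.
Step 2 (isobaric): W = PΔV = (822.4 kPa)(6.29 − 12.9 L) = -5436 J.
W_total = -4963 − 5436 = -10399 J.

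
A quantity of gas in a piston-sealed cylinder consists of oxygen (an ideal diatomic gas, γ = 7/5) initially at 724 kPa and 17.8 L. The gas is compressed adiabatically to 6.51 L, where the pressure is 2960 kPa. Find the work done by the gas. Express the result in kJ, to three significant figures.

Adiabatic: W = (P₁V₁ − P₂V₂)/(γ − 1) with γ = 7/5.
P₁V₁ = 12887 J, P₂V₂ = 19270 J.
W = (12887 − 19270) / 0.4 = -15956 J.

W ≈ -16.0 kJ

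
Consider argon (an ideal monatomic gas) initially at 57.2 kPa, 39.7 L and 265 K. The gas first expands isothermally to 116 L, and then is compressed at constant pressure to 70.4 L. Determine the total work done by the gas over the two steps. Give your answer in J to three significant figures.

Step 1 (isothermal): W = P₁V₁ ln(V₂/V₁) = (2271) ln(116/39.7) = 2435 J.
After step 1: P = 19.58 kPa, V = 116 L, T = 265 K.
Step 2 (isobaric): W = PΔV = (19.58 kPa)(70.4 − 116 L) = -892.7 J.
W_total = 2435 − 892.7 = 1542 J.

W_total ≈ 1540 J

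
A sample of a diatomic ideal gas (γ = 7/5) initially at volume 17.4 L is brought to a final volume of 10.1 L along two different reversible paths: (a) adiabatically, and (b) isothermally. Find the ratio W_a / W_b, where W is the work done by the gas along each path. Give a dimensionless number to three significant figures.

Path (a) adiabatic: W = P₁V₁(1 − (V₁/V₂)^(γ−1))/(γ−1) → W_a/(P₁V₁) = -0.6076.
Path (b) isothermal: W = P₁V₁ ln(V₂/V₁) → W_b/(P₁V₁) = -0.5439.
W_a / W_b = -0.6076 / -0.5439 = 1.117.

W_a / W_b ≈ 1.12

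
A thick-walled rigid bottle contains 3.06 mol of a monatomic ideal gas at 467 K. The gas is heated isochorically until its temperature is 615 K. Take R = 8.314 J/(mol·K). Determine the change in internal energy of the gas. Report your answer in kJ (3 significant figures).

ΔU ≈ 5.65 kJ

Constant volume ⇒ W = 0, so Q = ΔU = nCᵥΔT with Cᵥ = 3R/2 = 12.47 J/(mol·K).
ΔU = (3.06)(12.47)(615 − 467) = 5648 J.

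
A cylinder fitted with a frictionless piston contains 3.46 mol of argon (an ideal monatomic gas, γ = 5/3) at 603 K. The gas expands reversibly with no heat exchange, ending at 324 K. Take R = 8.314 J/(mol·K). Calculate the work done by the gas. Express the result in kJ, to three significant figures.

W ≈ 12.0 kJ

Adiabatic ⇒ Q = 0, so W_by = −ΔU = nCᵥ(T₁ − T₂).
Cᵥ = 3R/2 = 12.47 J/(mol·K).
W = (3.46)(12.47)(603 − 324) = 12039 J.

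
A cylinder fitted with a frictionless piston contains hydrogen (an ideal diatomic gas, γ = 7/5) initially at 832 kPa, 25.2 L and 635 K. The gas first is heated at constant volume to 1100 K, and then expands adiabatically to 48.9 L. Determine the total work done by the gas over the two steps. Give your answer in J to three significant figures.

Step 1 (isochoric): W = 0 (constant volume).
After step 1: P = 1441 kPa (V unchanged).
Step 2 (adiabatic): W = (P₁V₁ − P₂V₂)/(γ−1) = (36320 − 27860)/0.4 = 21150 J.
W_total = 0 + 21150 = 21150 J.

W_total ≈ 21100 J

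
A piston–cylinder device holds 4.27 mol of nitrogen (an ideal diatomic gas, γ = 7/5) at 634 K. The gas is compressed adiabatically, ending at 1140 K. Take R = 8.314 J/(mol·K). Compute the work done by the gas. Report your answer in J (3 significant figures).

Adiabatic ⇒ Q = 0, so W_by = −ΔU = nCᵥ(T₁ − T₂).
Cᵥ = 5R/2 = 20.79 J/(mol·K).
W = (4.27)(20.79)(634 − 1140) = -44908 J.

W ≈ -44900 J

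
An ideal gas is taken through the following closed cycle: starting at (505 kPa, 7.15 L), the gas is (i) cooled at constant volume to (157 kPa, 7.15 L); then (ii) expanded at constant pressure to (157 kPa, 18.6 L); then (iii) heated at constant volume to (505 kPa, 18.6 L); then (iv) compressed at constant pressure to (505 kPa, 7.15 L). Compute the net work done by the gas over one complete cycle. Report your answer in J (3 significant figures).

Constant-volume legs do no work.
W(ii) = (157)(18.6 − 7.15) = 1798 J; W(iv) = (505)(7.15 − 18.6) = -5782 J.
W_net = 1798 − 5782 = -3985 J (the counter-clockwise enclosed area).

W_net ≈ -3980 J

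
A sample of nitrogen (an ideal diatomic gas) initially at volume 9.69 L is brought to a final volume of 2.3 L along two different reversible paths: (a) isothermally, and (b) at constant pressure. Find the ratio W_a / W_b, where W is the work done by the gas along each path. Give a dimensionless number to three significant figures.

W_a / W_b ≈ 1.89

Path (a) isothermal: W = P₁V₁ ln(V₂/V₁) → W_a/(P₁V₁) = -1.438.
Path (b) isobaric: W = P₁(V₂ − V₁) → W_b/(P₁V₁) = -0.7626.
W_a / W_b = -1.438 / -0.7626 = 1.886.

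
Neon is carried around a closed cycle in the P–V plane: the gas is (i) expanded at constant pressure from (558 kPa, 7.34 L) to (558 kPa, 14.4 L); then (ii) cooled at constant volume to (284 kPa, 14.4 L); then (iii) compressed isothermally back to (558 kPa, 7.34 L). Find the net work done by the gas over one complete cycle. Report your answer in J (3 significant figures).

Leg (i): W = PΔV = (558)(14.4 − 7.34) = 3939 J.
Leg (ii): W = 0.
Leg (iii): W = PᵢVᵢ ln(V_f/Vᵢ) = (4090) ln(7.34/14.4) = -2756 J.
W_net = 3939 − 2756 = 1184 J.

W_net ≈ 1180 J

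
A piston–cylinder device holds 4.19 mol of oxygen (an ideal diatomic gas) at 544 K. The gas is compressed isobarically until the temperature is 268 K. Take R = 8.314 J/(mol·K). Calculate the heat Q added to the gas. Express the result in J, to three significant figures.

Isobaric: W = nRΔT = (4.19)(8.314)(-276) = -9615 J.
ΔU = nCᵥΔT with Cᵥ = 5R/2: ΔU = (4.19)(20.79)(-276) = -24037 J.
Q = ΔU + W = -24037 − 9615 = -33651 J.

Q ≈ -33700 J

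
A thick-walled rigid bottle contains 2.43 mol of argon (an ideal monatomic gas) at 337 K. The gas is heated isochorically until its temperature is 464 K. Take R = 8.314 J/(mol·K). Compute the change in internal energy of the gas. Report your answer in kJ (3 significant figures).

Constant volume ⇒ W = 0, so Q = ΔU = nCᵥΔT with Cᵥ = 3R/2 = 12.47 J/(mol·K).
ΔU = (2.43)(12.47)(464 − 337) = 3849 J.

ΔU ≈ 3.85 kJ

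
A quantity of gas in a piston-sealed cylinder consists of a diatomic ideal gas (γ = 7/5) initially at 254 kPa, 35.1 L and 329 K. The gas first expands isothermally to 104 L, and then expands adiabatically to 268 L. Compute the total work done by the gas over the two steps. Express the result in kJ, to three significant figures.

W_total ≈ 16.7 kJ

Step 1 (isothermal): W = P₁V₁ ln(V₂/V₁) = (8915) ln(104/35.1) = 9684 J.
After step 1: P = 85.72 kPa, V = 104 L, T = 329 K.
Step 2 (adiabatic): W = (P₁V₁ − P₂V₂)/(γ−1) = (8915 − 6105)/0.4 = 7025 J.
W_total = 9684 + 7025 = 16709 J.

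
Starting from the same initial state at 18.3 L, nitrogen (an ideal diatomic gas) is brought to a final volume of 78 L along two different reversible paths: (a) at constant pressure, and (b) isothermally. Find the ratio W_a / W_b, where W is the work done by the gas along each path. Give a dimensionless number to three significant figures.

Path (a) isobaric: W = P₁(V₂ − V₁) → W_a/(P₁V₁) = 3.262.
Path (b) isothermal: W = P₁V₁ ln(V₂/V₁) → W_b/(P₁V₁) = 1.45.
W_a / W_b = 3.262 / 1.45 = 2.25.

W_a / W_b ≈ 2.25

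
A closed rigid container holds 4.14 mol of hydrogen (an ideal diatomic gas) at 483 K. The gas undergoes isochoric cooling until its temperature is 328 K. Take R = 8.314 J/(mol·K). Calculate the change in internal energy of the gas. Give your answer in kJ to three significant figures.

Constant volume ⇒ W = 0, so Q = ΔU = nCᵥΔT with Cᵥ = 5R/2 = 20.79 J/(mol·K).
ΔU = (4.14)(20.79)(328 − 483) = -13338 J.

ΔU ≈ -13.3 kJ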